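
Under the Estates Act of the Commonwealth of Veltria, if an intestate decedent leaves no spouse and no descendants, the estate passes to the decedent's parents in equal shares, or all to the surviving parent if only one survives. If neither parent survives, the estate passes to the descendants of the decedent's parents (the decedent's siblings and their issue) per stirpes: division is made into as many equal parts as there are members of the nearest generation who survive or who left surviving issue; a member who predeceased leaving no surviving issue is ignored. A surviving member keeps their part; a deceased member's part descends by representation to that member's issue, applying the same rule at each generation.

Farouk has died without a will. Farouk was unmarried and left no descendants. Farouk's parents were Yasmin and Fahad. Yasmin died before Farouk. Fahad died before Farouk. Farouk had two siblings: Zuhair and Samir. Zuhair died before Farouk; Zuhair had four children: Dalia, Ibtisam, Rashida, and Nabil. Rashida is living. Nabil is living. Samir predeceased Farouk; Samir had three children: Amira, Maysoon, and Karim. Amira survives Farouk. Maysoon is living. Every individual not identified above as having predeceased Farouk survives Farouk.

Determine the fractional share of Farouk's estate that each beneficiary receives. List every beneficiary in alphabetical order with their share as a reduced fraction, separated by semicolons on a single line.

Amira 1/6; Dalia 1/8; Ibtisam 1/8; Karim 1/6; Maysoon 1/6; Nabil 1/8; Rashida 1/8

Neither parent survives and there are no descendants, so the estate passes to Farouk's siblings and their issue per stirpes.
The estate is divided into 2 equal shares of 1/2 among Zuhair, Samir.
Zuhair predeceased; the 1/2 allotted to Zuhair's branch passes to Zuhair's issue by representation.
The 1/2 is divided into 4 equal shares of 1/8 among Dalia, Ibtisam, Rashida, Nabil.
Dalia is living and takes 1/8.
Ibtisam is living and takes 1/8.
Rashida is living and takes 1/8.
Nabil is living and takes 1/8.
Samir predeceased; the 1/2 allotted to Samir's branch passes to Samir's issue by representation.
The 1/2 is divided into 3 equal shares of 1/6 among Amira, Maysoon, Karim.
Amira is living and takes 1/6.
Maysoon is living and takes 1/6.
Karim is living and takes 1/6.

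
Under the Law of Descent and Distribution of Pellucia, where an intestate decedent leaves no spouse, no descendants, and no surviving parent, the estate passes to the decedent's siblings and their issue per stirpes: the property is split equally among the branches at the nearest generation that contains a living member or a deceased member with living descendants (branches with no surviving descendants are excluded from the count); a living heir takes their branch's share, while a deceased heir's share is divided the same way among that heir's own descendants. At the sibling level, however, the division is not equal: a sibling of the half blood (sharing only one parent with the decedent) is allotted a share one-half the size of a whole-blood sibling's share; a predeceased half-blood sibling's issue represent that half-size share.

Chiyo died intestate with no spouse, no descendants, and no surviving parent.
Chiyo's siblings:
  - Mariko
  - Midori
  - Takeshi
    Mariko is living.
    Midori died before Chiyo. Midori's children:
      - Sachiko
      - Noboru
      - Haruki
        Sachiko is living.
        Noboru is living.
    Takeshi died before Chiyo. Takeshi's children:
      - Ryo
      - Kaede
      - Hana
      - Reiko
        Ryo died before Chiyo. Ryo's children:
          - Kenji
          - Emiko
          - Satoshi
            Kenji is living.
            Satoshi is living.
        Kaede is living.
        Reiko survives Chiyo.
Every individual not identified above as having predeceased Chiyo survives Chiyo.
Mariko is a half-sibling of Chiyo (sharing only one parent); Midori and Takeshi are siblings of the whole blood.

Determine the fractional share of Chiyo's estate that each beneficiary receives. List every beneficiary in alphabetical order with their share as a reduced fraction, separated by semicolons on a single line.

No spouse, descendants, or parent survives, so the estate passes to Chiyo's siblings per stirpes.
Half-blood siblings count for one-half the weight of whole-blood siblings at the initial division.
Dividing 1 in proportion to weights (total weight 5/2): Mariko (weight 1/2) → 1/5; Midori (weight 1) → 2/5; Takeshi (weight 1) → 2/5.
Mariko is living and takes 1/5.
Midori predeceased; the 2/5 allotted to Midori's branch passes to Midori's issue by representation.
The 2/5 is divided into 3 equal shares of 2/15 among Sachiko, Noboru, Haruki.
Sachiko is living and takes 2/15.
Noboru is living and takes 2/15.
Haruki is living and takes 2/15.
Takeshi predeceased; the 2/5 allotted to Takeshi's branch passes to Takeshi's issue by representation.
The 2/5 is divided into 4 equal shares of 1/10 among Ryo, Kaede, Hana, Reiko.
Ryo predeceased; the 1/10 allotted to Ryo's branch passes to Ryo's issue by representation.
The 1/10 is divided into 3 equal shares of 1/30 among Kenji, Emiko, Satoshi.
Kenji is living and takes 1/30.
Emiko is living and takes 1/30.
Satoshi is living and takes 1/30.
Kaede is living and takes 1/10.
Hana is living and takes 1/10.
Reiko is living and takes 1/10.

Emiko 1/30; Hana 1/10; Haruki 2/15; Kaede 1/10; Kenji 1/30; Mariko 1/5; Noboru 2/15; Reiko 1/10; Sachiko 2/15; Satoshi 1/30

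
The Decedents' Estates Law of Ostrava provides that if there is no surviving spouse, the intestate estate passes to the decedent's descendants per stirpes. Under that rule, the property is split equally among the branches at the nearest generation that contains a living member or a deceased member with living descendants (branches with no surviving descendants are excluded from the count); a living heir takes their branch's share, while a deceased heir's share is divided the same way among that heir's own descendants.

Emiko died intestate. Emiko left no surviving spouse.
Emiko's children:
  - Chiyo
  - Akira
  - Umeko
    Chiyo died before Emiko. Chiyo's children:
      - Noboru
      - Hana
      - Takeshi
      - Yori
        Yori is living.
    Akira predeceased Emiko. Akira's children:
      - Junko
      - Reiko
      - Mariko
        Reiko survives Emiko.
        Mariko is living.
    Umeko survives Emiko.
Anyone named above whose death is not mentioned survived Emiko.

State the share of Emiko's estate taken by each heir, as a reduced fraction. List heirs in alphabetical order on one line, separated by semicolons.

There is no surviving spouse, so the entire estate passes to Emiko's descendants per stirpes.
The estate is divided into 3 equal shares of 1/3 among Chiyo, Akira, Umeko.
Chiyo predeceased; the 1/3 allotted to Chiyo's branch passes to Chiyo's issue by representation.
The 1/3 is divided into 4 equal shares of 1/12 among Noboru, Hana, Takeshi, Yori.
Noboru is living and takes 1/12.
Hana is living and takes 1/12.
Takeshi is living and takes 1/12.
Yori is living and takes 1/12.
Akira predeceased; the 1/3 allotted to Akira's branch passes to Akira's issue by representation.
The 1/3 is divided into 3 equal shares of 1/9 among Junko, Reiko, Mariko.
Junko is living and takes 1/9.
Reiko is living and takes 1/9.
Mariko is living and takes 1/9.
Umeko is living and takes 1/3.

Hana 1/12; Junko 1/9; Mariko 1/9; Noboru 1/12; Reiko 1/9; Takeshi 1/12; Umeko 1/3; Yori 1/12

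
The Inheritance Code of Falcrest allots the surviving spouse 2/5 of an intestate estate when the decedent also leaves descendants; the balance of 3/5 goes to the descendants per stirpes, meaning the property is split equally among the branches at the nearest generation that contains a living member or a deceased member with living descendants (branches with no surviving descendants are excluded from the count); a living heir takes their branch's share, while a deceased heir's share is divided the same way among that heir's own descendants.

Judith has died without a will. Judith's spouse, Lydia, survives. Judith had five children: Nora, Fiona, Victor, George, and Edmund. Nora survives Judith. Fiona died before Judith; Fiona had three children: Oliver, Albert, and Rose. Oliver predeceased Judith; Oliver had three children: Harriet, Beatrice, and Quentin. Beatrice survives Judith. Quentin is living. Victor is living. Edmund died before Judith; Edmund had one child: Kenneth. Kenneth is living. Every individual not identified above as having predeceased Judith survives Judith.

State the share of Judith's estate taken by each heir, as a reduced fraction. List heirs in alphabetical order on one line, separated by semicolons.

Lydia, as surviving spouse, takes 2/5.
The remaining 3/5 passes to Judith's descendants per stirpes.
The 3/5 is divided into 5 equal shares of 3/25 among Nora, Fiona, Victor, George, Edmund.
Nora is living and takes 3/25.
Fiona predeceased; the 3/25 allotted to Fiona's branch passes to Fiona's issue by representation.
The 3/25 is divided into 3 equal shares of 1/25 among Oliver, Albert, Rose.
Oliver predeceased; the 1/25 allotted to Oliver's branch passes to Oliver's issue by representation.
The 1/25 is divided into 3 equal shares of 1/75 among Harriet, Beatrice, Quentin.
Harriet is living and takes 1/75.
Beatrice is living and takes 1/75.
Quentin is living and takes 1/75.
Albert is living and takes 1/25.
Rose is living and takes 1/25.
Victor is living and takes 3/25.
George is living and takes 3/25.
Edmund predeceased; the 3/25 allotted to Edmund's branch passes to Edmund's issue by representation.
Kenneth is the sole taker at this level and receives the full 3/25.

Albert 1/25; Beatrice 1/75; George 3/25; Harriet 1/75; Kenneth 3/25; Lydia 2/5; Nora 3/25; Quentin 1/75; Rose 1/25; Victor 3/25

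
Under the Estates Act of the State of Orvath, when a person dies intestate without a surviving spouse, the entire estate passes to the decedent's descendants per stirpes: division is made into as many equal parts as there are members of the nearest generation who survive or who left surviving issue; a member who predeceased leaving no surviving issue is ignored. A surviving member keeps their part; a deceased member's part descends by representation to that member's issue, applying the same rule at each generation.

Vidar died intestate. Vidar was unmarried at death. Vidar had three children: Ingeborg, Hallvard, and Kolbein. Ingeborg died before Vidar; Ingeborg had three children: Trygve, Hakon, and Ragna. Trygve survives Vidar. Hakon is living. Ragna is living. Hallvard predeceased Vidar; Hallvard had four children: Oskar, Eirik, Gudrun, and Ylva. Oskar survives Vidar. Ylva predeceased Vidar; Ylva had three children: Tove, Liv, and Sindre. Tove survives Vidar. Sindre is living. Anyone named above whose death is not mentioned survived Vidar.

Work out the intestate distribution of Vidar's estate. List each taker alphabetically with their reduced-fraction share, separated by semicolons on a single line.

Eirik 1/12; Gudrun 1/12; Hakon 1/9; Kolbein 1/3; Liv 1/36; Oskar 1/12; Ragna 1/9; Sindre 1/36; Tove 1/36; Trygve 1/9

There is no surviving spouse, so the entire estate passes to Vidar's descendants per stirpes.
The estate is divided into 3 equal shares of 1/3 among Ingeborg, Hallvard, Kolbein.
Ingeborg predeceased; the 1/3 allotted to Ingeborg's branch passes to Ingeborg's issue by representation.
The 1/3 is divided into 3 equal shares of 1/9 among Trygve, Hakon, Ragna.
Trygve is living and takes 1/9.
Hakon is living and takes 1/9.
Ragna is living and takes 1/9.
Hallvard predeceased; the 1/3 allotted to Hallvard's branch passes to Hallvard's issue by representation.
The 1/3 is divided into 4 equal shares of 1/12 among Oskar, Eirik, Gudrun, Ylva.
Oskar is living and takes 1/12.
Eirik is living and takes 1/12.
Gudrun is living and takes 1/12.
Ylva predeceased; the 1/12 allotted to Ylva's branch passes to Ylva's issue by representation.
The 1/12 is divided into 3 equal shares of 1/36 among Tove, Liv, Sindre.
Tove is living and takes 1/36.
Liv is living and takes 1/36.
Sindre is living and takes 1/36.
Kolbein is living and takes 1/3.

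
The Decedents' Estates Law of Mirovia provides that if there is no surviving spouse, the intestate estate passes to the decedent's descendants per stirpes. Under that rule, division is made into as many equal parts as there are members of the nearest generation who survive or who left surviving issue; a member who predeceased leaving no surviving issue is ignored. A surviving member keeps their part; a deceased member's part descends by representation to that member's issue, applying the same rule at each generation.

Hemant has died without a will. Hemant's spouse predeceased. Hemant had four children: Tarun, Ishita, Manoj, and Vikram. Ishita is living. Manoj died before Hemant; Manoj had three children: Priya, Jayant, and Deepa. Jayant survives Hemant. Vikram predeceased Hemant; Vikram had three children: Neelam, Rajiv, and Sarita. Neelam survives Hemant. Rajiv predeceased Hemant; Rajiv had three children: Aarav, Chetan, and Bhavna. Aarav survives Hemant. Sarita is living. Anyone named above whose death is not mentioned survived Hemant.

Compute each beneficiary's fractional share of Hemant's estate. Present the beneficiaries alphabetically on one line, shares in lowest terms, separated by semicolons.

Aarav 1/36; Bhavna 1/36; Chetan 1/36; Deepa 1/12; Ishita 1/4; Jayant 1/12; Neelam 1/12; Priya 1/12; Sarita 1/12; Tarun 1/4

There is no surviving spouse, so the entire estate passes to Hemant's descendants per stirpes.
The estate is divided into 4 equal shares of 1/4 among Tarun, Ishita, Manoj, Vikram.
Tarun is living and takes 1/4.
Ishita is living and takes 1/4.
Manoj predeceased; the 1/4 allotted to Manoj's branch passes to Manoj's issue by representation.
The 1/4 is divided into 3 equal shares of 1/12 among Priya, Jayant, Deepa.
Priya is living and takes 1/12.
Jayant is living and takes 1/12.
Deepa is living and takes 1/12.
Vikram predeceased; the 1/4 allotted to Vikram's branch passes to Vikram's issue by representation.
The 1/4 is divided into 3 equal shares of 1/12 among Neelam, Rajiv, Sarita.
Neelam is living and takes 1/12.
Rajiv predeceased; the 1/12 allotted to Rajiv's branch passes to Rajiv's issue by representation.
The 1/12 is divided into 3 equal shares of 1/36 among Aarav, Chetan, Bhavna.
Aarav is living and takes 1/36.
Chetan is living and takes 1/36.
Bhavna is living and takes 1/36.
Sarita is living and takes 1/12.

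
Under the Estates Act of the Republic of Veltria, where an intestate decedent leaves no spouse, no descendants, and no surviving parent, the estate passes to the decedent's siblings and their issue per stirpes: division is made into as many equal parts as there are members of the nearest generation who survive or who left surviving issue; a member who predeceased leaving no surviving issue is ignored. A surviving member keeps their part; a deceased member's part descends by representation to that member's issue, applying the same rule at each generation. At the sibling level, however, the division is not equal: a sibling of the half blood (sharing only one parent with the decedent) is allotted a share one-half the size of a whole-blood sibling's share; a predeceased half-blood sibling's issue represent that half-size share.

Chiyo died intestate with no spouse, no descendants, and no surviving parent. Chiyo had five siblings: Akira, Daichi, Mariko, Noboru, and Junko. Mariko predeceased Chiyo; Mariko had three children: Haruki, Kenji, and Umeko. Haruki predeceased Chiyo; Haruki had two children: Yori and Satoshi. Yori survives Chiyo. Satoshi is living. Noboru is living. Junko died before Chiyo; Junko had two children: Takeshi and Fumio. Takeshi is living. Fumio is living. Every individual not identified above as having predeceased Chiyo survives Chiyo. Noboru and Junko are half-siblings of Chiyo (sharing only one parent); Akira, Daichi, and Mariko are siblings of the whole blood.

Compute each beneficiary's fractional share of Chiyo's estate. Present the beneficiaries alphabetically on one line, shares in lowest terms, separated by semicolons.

No spouse, descendants, or parent survives, so the estate passes to Chiyo's siblings per stirpes.
Half-blood siblings count for one-half the weight of whole-blood siblings at the initial division.
Dividing 1 in proportion to weights (total weight 4): Akira (weight 1) → 1/4; Daichi (weight 1) → 1/4; Mariko (weight 1) → 1/4; Noboru (weight 1/2) → 1/8; Junko (weight 1/2) → 1/8.
Akira is living and takes 1/4.
Daichi is living and takes 1/4.
Mariko predeceased; the 1/4 allotted to Mariko's branch passes to Mariko's issue by representation.
The 1/4 is divided into 3 equal shares of 1/12 among Haruki, Kenji, Umeko.
Haruki predeceased; the 1/12 allotted to Haruki's branch passes to Haruki's issue by representation.
The 1/12 is divided into 2 equal shares of 1/24 among Yori, Satoshi.
Yori is living and takes 1/24.
Satoshi is living and takes 1/24.
Kenji is living and takes 1/12.
Umeko is living and takes 1/12.
Noboru is living and takes 1/8.
Junko predeceased; the 1/8 allotted to Junko's branch passes to Junko's issue by representation.
The 1/8 is divided into 2 equal shares of 1/16 among Takeshi, Fumio.
Takeshi is living and takes 1/16.
Fumio is living and takes 1/16.

Akira 1/4; Daichi 1/4; Fumio 1/16; Kenji 1/12; Noboru 1/8; Satoshi 1/24; Takeshi 1/16; Umeko 1/12; Yori 1/24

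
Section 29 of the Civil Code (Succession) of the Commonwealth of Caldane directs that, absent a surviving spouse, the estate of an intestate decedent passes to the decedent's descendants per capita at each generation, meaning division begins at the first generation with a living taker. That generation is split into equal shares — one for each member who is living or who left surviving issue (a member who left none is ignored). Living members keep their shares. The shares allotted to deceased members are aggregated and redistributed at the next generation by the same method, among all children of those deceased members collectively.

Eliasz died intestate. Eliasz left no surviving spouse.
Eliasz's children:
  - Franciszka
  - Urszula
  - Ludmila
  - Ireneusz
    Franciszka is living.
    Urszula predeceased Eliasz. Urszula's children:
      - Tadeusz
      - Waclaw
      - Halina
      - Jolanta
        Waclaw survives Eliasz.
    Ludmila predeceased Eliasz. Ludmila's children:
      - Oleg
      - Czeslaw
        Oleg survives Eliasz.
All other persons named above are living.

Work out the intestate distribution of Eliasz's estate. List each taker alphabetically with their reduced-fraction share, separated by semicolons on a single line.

Czeslaw 1/12; Franciszka 1/4; Halina 1/12; Ireneusz 1/4; Jolanta 1/12; Oleg 1/12; Tadeusz 1/12; Waclaw 1/12

There is no surviving spouse, so the entire estate passes to Eliasz's descendants per capita at each generation.
At generation 1 (Franciszka, Urszula, Ludmila, Ireneusz) there are 4 shares of (1)/4 = 1/4 each.
Living: Franciszka and Ireneusz — each takes 1/4.
Deceased: Urszula and Ludmila. Their combined 1/2 is pooled and carried to generation 2.
At generation 2 (Tadeusz, Waclaw, Halina, Jolanta, Oleg, Czeslaw) there are 6 shares of (1/2)/6 = 1/12 each.
Living: Tadeusz, Waclaw, Halina, Jolanta, Oleg, and Czeslaw — each takes 1/12.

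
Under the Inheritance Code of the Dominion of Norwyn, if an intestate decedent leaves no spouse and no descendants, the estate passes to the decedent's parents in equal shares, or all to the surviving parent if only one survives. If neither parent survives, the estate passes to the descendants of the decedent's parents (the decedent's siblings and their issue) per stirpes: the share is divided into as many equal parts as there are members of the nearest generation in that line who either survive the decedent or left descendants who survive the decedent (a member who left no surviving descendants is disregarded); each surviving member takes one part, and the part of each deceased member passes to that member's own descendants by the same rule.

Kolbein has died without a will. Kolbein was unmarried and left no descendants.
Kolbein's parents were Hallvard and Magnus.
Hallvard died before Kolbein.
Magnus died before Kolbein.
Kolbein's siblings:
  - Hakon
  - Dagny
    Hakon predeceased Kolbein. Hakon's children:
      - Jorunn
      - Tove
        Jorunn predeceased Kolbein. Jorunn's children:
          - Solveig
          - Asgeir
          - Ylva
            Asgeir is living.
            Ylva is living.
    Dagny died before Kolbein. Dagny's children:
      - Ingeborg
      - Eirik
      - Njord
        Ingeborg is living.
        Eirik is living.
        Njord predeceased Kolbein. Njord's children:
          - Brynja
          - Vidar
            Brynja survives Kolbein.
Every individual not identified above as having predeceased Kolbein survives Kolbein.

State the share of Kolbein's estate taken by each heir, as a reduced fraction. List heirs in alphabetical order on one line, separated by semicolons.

Asgeir 1/12; Brynja 1/12; Eirik 1/6; Ingeborg 1/6; Solveig 1/12; Tove 1/4; Vidar 1/12; Ylva 1/12

Neither parent survives and there are no descendants, so the estate passes to Kolbein's siblings and their issue per stirpes.
The estate is divided into 2 equal shares of 1/2 among Hakon, Dagny.
Hakon predeceased; the 1/2 allotted to Hakon's branch passes to Hakon's issue by representation.
The 1/2 is divided into 2 equal shares of 1/4 among Jorunn, Tove.
Jorunn predeceased; the 1/4 allotted to Jorunn's branch passes to Jorunn's issue by representation.
The 1/4 is divided into 3 equal shares of 1/12 among Solveig, Asgeir, Ylva.
Solveig is living and takes 1/12.
Asgeir is living and takes 1/12.
Ylva is living and takes 1/12.
Tove is living and takes 1/4.
Dagny predeceased; the 1/2 allotted to Dagny's branch passes to Dagny's issue by representation.
The 1/2 is divided into 3 equal shares of 1/6 among Ingeborg, Eirik, Njord.
Ingeborg is living and takes 1/6.
Eirik is living and takes 1/6.
Njord predeceased; the 1/6 allotted to Njord's branch passes to Njord's issue by representation.
The 1/6 is divided into 2 equal shares of 1/12 among Brynja, Vidar.
Brynja is living and takes 1/12.
Vidar is living and takes 1/12.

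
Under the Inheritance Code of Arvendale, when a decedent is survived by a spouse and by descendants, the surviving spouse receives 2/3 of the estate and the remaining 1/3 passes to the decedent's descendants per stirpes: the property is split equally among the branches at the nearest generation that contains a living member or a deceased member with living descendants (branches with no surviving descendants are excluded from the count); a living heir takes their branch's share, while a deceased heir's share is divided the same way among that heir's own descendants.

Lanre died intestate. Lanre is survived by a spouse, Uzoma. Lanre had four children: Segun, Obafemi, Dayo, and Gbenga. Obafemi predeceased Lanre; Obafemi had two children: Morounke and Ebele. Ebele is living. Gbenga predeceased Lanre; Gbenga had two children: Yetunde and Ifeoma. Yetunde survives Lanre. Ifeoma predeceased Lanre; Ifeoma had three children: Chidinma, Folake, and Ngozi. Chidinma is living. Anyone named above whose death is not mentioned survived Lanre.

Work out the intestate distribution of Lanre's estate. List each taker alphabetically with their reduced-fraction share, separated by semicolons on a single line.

Uzoma, as surviving spouse, takes 2/3.
The remaining 1/3 passes to Lanre's descendants per stirpes.
The 1/3 is divided into 4 equal shares of 1/12 among Segun, Obafemi, Dayo, Gbenga.
Segun is living and takes 1/12.
Obafemi predeceased; the 1/12 allotted to Obafemi's branch passes to Obafemi's issue by representation.
The 1/12 is divided into 2 equal shares of 1/24 among Morounke, Ebele.
Morounke is living and takes 1/24.
Ebele is living and takes 1/24.
Dayo is living and takes 1/12.
Gbenga predeceased; the 1/12 allotted to Gbenga's branch passes to Gbenga's issue by representation.
The 1/12 is divided into 2 equal shares of 1/24 among Yetunde, Ifeoma.
Yetunde is living and takes 1/24.
Ifeoma predeceased; the 1/24 allotted to Ifeoma's branch passes to Ifeoma's issue by representation.
The 1/24 is divided into 3 equal shares of 1/72 among Chidinma, Folake, Ngozi.
Chidinma is living and takes 1/72.
Folake is living and takes 1/72.
Ngozi is living and takes 1/72.

Chidinma 1/72; Dayo 1/12; Ebele 1/24; Folake 1/72; Morounke 1/24; Ngozi 1/72; Segun 1/12; Uzoma 2/3; Yetunde 1/24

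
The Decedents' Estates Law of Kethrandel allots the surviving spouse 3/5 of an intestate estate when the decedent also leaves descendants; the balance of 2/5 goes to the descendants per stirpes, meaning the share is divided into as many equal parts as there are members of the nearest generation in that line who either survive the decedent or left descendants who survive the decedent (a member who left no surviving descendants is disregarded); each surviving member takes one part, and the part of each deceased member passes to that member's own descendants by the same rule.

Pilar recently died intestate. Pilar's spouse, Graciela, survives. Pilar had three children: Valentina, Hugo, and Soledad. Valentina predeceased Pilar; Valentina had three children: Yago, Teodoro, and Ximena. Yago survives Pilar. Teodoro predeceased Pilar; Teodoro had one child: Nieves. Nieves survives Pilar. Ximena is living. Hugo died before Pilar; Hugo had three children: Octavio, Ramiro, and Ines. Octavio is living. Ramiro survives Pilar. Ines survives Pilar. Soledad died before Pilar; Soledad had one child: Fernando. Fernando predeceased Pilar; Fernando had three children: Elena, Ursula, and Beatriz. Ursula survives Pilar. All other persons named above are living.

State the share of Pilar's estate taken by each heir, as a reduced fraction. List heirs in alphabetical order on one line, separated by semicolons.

Graciela, as surviving spouse, takes 3/5.
The remaining 2/5 passes to Pilar's descendants per stirpes.
The 2/5 is divided into 3 equal shares of 2/15 among Valentina, Hugo, Soledad.
Valentina predeceased; the 2/15 allotted to Valentina's branch passes to Valentina's issue by representation.
The 2/15 is divided into 3 equal shares of 2/45 among Yago, Teodoro, Ximena.
Yago is living and takes 2/45.
Teodoro predeceased; the 2/45 allotted to Teodoro's branch passes to Teodoro's issue by representation.
Nieves is the sole taker at this level and receives the full 2/45.
Ximena is living and takes 2/45.
Hugo predeceased; the 2/15 allotted to Hugo's branch passes to Hugo's issue by representation.
The 2/15 is divided into 3 equal shares of 2/45 among Octavio, Ramiro, Ines.
Octavio is living and takes 2/45.
Ramiro is living and takes 2/45.
Ines is living and takes 2/45.
Soledad predeceased; the 2/15 allotted to Soledad's branch passes to Soledad's issue by representation.
Fernando's line is the sole branch at this level, so the full 2/15 passes to Fernando's issue by representation.
The 2/15 is divided into 3 equal shares of 2/45 among Elena, Ursula, Beatriz.
Elena is living and takes 2/45.
Ursula is living and takes 2/45.
Beatriz is living and takes 2/45.

Beatriz 2/45; Elena 2/45; Graciela 3/5; Ines 2/45; Nieves 2/45; Octavio 2/45; Ramiro 2/45; Ursula 2/45; Ximena 2/45; Yago 2/45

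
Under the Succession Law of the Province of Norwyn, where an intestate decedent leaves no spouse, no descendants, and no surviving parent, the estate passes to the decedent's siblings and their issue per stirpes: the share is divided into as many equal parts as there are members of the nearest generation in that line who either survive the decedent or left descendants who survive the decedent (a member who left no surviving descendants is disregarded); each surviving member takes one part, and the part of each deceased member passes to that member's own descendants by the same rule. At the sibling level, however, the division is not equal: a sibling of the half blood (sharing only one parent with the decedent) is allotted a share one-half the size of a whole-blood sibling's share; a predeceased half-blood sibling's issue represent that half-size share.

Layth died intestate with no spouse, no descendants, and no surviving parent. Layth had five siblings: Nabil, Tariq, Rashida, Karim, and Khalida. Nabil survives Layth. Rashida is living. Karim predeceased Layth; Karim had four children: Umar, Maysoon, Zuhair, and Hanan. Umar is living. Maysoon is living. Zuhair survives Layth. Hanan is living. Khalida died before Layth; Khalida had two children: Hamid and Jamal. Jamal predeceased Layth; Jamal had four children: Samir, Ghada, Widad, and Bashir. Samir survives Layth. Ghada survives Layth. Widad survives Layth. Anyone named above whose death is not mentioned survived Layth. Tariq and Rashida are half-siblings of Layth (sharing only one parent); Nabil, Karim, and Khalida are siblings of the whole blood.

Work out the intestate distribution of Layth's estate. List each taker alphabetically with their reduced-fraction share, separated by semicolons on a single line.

No spouse, descendants, or parent survives, so the estate passes to Layth's siblings per stirpes.
Half-blood siblings count for one-half the weight of whole-blood siblings at the initial division.
Dividing 1 in proportion to weights (total weight 4): Nabil (weight 1) → 1/4; Tariq (weight 1/2) → 1/8; Rashida (weight 1/2) → 1/8; Karim (weight 1) → 1/4; Khalida (weight 1) → 1/4.
Nabil is living and takes 1/4.
Tariq is living and takes 1/8.
Rashida is living and takes 1/8.
Karim predeceased; the 1/4 allotted to Karim's branch passes to Karim's issue by representation.
The 1/4 is divided into 4 equal shares of 1/16 among Umar, Maysoon, Zuhair, Hanan.
Umar is living and takes 1/16.
Maysoon is living and takes 1/16.
Zuhair is living and takes 1/16.
Hanan is living and takes 1/16.
Khalida predeceased; the 1/4 allotted to Khalida's branch passes to Khalida's issue by representation.
The 1/4 is divided into 2 equal shares of 1/8 among Hamid, Jamal.
Hamid is living and takes 1/8.
Jamal predeceased; the 1/8 allotted to Jamal's branch passes to Jamal's issue by representation.
The 1/8 is divided into 4 equal shares of 1/32 among Samir, Ghada, Widad, Bashir.
Samir is living and takes 1/32.
Ghada is living and takes 1/32.
Widad is living and takes 1/32.
Bashir is living and takes 1/32.

Bashir 1/32; Ghada 1/32; Hamid 1/8; Hanan 1/16; Maysoon 1/16; Nabil 1/4; Rashida 1/8; Samir 1/32; Tariq 1/8; Umar 1/16; Widad 1/32; Zuhair 1/16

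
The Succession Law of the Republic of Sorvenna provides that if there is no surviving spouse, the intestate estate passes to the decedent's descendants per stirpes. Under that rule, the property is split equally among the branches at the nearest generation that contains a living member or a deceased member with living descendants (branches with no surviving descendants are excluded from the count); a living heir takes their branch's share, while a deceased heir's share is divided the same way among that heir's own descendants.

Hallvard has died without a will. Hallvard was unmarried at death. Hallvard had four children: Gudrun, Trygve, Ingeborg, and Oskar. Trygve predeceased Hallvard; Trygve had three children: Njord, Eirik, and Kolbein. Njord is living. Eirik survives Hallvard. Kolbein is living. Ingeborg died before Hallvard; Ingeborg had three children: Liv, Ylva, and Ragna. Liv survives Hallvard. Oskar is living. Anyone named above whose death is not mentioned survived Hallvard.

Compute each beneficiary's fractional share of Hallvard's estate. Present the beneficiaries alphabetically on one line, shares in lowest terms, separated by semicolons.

There is no surviving spouse, so the entire estate passes to Hallvard's descendants per stirpes.
The estate is divided into 4 equal shares of 1/4 among Gudrun, Trygve, Ingeborg, Oskar.
Gudrun is living and takes 1/4.
Trygve predeceased; the 1/4 allotted to Trygve's branch passes to Trygve's issue by representation.
The 1/4 is divided into 3 equal shares of 1/12 among Njord, Eirik, Kolbein.
Njord is living and takes 1/12.
Eirik is living and takes 1/12.
Kolbein is living and takes 1/12.
Ingeborg predeceased; the 1/4 allotted to Ingeborg's branch passes to Ingeborg's issue by representation.
The 1/4 is divided into 3 equal shares of 1/12 among Liv, Ylva, Ragna.
Liv is living and takes 1/12.
Ylva is living and takes 1/12.
Ragna is living and takes 1/12.
Oskar is living and takes 1/4.

Eirik 1/12; Gudrun 1/4; Kolbein 1/12; Liv 1/12; Njord 1/12; Oskar 1/4; Ragna 1/12; Ylva 1/12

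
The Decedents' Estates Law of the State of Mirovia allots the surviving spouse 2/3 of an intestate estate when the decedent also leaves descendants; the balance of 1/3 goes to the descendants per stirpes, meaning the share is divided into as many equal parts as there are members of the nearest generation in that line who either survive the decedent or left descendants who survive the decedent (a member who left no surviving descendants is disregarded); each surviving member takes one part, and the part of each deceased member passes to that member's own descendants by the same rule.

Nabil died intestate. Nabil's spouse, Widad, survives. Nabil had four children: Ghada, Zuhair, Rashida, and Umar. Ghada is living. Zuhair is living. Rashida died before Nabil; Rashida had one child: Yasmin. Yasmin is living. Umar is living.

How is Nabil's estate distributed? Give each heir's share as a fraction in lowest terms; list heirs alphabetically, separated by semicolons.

Widad, as surviving spouse, takes 2/3.
The remaining 1/3 passes to Nabil's descendants per stirpes.
The 1/3 is divided into 4 equal shares of 1/12 among Ghada, Zuhair, Rashida, Umar.
Ghada is living and takes 1/12.
Zuhair is living and takes 1/12.
Rashida predeceased; the 1/12 allotted to Rashida's branch passes to Rashida's issue by representation.
Yasmin is the sole taker at this level and receives the full 1/12.
Umar is living and takes 1/12.

Ghada 1/12; Umar 1/12; Widad 2/3; Yasmin 1/12; Zuhair 1/12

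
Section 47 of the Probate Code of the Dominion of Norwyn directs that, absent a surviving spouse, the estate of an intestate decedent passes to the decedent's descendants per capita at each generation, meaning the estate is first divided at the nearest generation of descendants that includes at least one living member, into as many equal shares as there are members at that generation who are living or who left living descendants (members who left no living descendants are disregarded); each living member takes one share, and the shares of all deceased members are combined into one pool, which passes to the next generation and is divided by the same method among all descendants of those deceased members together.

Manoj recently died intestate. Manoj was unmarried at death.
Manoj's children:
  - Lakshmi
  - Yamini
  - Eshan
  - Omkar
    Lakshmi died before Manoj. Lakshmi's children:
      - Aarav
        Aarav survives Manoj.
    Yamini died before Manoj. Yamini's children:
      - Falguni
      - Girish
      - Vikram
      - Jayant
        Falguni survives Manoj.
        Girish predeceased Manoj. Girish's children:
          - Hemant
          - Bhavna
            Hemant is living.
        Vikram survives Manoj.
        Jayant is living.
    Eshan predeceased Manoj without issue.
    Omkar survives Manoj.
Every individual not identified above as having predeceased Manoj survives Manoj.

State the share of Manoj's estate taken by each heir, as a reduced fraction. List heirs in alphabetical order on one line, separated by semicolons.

Aarav 2/15; Bhavna 1/15; Falguni 2/15; Hemant 1/15; Jayant 2/15; Omkar 1/3; Vikram 2/15

There is no surviving spouse, so the entire estate passes to Manoj's descendants per capita at each generation.
At generation 1 (Lakshmi, Yamini, Omkar) there are 3 shares of (1)/3 = 1/3 each.
Living: Omkar — each takes 1/3.
Deceased: Lakshmi and Yamini. Their combined 2/3 is pooled and carried to generation 2.
At generation 2 (Aarav, Falguni, Girish, Vikram, Jayant) there are 5 shares of (2/3)/5 = 2/15 each.
Living: Aarav, Falguni, Vikram, and Jayant — each takes 2/15.
Deceased: Girish. That 2/15 share is carried to generation 3.
At generation 3 (Hemant, Bhavna) there are 2 shares of (2/15)/2 = 1/15 each.
Living: Hemant and Bhavna — each takes 1/15.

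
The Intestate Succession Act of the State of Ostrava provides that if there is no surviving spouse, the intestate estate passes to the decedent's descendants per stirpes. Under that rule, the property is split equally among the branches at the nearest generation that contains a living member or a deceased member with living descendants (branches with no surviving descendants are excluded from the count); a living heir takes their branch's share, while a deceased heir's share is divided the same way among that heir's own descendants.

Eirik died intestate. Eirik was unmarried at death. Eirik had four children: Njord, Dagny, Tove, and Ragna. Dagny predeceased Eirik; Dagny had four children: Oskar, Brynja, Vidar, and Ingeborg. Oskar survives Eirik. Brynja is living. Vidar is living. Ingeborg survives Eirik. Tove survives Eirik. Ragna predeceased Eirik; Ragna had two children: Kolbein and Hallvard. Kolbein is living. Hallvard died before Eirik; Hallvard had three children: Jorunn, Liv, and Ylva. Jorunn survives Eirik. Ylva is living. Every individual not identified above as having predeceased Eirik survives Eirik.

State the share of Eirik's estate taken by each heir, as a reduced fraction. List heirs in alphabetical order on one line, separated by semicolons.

Brynja 1/16; Ingeborg 1/16; Jorunn 1/24; Kolbein 1/8; Liv 1/24; Njord 1/4; Oskar 1/16; Tove 1/4; Vidar 1/16; Ylva 1/24

There is no surviving spouse, so the entire estate passes to Eirik's descendants per stirpes.
The estate is divided into 4 equal shares of 1/4 among Njord, Dagny, Tove, Ragna.
Njord is living and takes 1/4.
Dagny predeceased; the 1/4 allotted to Dagny's branch passes to Dagny's issue by representation.
The 1/4 is divided into 4 equal shares of 1/16 among Oskar, Brynja, Vidar, Ingeborg.
Oskar is living and takes 1/16.
Brynja is living and takes 1/16.
Vidar is living and takes 1/16.
Ingeborg is living and takes 1/16.
Tove is living and takes 1/4.
Ragna predeceased; the 1/4 allotted to Ragna's branch passes to Ragna's issue by representation.
The 1/4 is divided into 2 equal shares of 1/8 among Kolbein, Hallvard.
Kolbein is living and takes 1/8.
Hallvard predeceased; the 1/8 allotted to Hallvard's branch passes to Hallvard's issue by representation.
The 1/8 is divided into 3 equal shares of 1/24 among Jorunn, Liv, Ylva.
Jorunn is living and takes 1/24.
Liv is living and takes 1/24.
Ylva is living and takes 1/24.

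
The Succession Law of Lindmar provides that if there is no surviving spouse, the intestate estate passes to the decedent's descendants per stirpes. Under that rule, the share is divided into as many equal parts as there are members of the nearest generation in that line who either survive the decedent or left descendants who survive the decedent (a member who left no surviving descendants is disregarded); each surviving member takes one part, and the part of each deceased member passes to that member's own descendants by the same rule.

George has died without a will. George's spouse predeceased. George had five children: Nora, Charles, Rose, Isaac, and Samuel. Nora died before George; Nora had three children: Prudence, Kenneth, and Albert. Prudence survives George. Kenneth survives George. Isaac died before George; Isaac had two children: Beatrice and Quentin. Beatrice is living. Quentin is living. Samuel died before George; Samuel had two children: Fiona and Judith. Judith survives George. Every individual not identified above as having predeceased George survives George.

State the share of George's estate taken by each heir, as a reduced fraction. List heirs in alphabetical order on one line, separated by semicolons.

There is no surviving spouse, so the entire estate passes to George's descendants per stirpes.
The estate is divided into 5 equal shares of 1/5 among Nora, Charles, Rose, Isaac, Samuel.
Nora predeceased; the 1/5 allotted to Nora's branch passes to Nora's issue by representation.
The 1/5 is divided into 3 equal shares of 1/15 among Prudence, Kenneth, Albert.
Prudence is living and takes 1/15.
Kenneth is living and takes 1/15.
Albert is living and takes 1/15.
Charles is living and takes 1/5.
Rose is living and takes 1/5.
Isaac predeceased; the 1/5 allotted to Isaac's branch passes to Isaac's issue by representation.
The 1/5 is divided into 2 equal shares of 1/10 among Beatrice, Quentin.
Beatrice is living and takes 1/10.
Quentin is living and takes 1/10.
Samuel predeceased; the 1/5 allotted to Samuel's branch passes to Samuel's issue by representation.
The 1/5 is divided into 2 equal shares of 1/10 among Fiona, Judith.
Fiona is living and takes 1/10.
Judith is living and takes 1/10.

Albert 1/15; Beatrice 1/10; Charles 1/5; Fiona 1/10; Judith 1/10; Kenneth 1/15; Prudence 1/15; Quentin 1/10; Rose 1/5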